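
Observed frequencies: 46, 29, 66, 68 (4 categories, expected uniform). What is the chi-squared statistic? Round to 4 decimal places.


chi2 = sum((O-E)^2/E), E = total/4
total = 209, E = 209/4 = 52.25
(46 - 52.25)^2 / 52.25 = 39.0625 / 52.25 = 625/836 ≈ 0.747608
(29 - 52.25)^2 / 52.25 = 540.5625 / 52.25 = 8649/836 ≈ 10.345694
(66 - 52.25)^2 / 52.25 = 189.0625 / 52.25 = 275/76 ≈ 3.618421
(68 - 52.25)^2 / 52.25 = 248.0625 / 52.25 = 3969/836 ≈ 4.747608
chi2 = 4067/209 ≈ 19.459330

19.4593


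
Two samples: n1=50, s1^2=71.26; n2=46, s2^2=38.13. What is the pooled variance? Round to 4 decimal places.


sp^2 = ((n1-1)*s1^2 + (n2-1)*s2^2)/(n1+n2-2)
(n1-1)*s1^2 = 49 * 71.26 = 3491.74
(n2-1)*s2^2 = 45 * 38.13 = 1715.85
numerator = 3491.74 + 1715.85 = 5207.59
n1+n2-2 = 94
sp^2 = 5207.59 / 94 = 520759/9400 ≈ 55.399894

55.3999


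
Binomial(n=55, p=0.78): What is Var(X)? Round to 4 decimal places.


Var = n*p*(1-p) = 55 * 0.78 * 0.22 = 9.438

9.4380


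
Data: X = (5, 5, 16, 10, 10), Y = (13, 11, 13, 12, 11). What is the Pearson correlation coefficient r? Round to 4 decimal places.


r = sum((xi-xbar)(yi-ybar)) / sqrt(sum((xi-xbar)^2) * sum((yi-ybar)^2))
n = 5, xbar = 46/5 = 9.2, ybar = 60/5 = 12
Sxy = sum((xi-xbar)(yi-ybar)) = 6
Sxx = sum((xi-xbar)^2) = 82.8
Syy = sum((yi-ybar)^2) = 4
sqrt(Sxx*Syy) ≈ 18.198901
r = Sxy / sqrt(Sxx*Syy) = 6 / 18.198901 ≈ 0.329690

0.3297


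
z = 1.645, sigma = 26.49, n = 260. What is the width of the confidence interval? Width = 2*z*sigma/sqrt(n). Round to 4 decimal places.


width = 2*z*sigma/sqrt(n)
2*z*sigma = 2 * 1.645 * 26.49 = 87.1521
sqrt(260) ≈ 16.124515
width = 87.1521 / 16.124515 ≈ 5.404944

5.4049


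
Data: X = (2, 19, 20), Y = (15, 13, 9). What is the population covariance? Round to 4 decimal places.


Cov = (1/n)*sum((xi-xbar)(yi-ybar))
n = 3, xbar = 41/3 ≈ 13.666667, ybar = 37/3 ≈ 12.333333
sum((xi-xbar)(yi-ybar)) = -146/3 ≈ -48.666667
Cov = -48.666667 / 3 = -146/9 ≈ -16.222222

-16.2222


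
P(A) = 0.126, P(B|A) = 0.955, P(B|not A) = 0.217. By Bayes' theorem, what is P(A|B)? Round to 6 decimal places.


P(A|B) = P(B|A)*P(A) / P(B), P(B) = P(B|A)*P(A) + P(B|not A)*P(not A)
P(B|A)*P(A) = 0.955 * 0.126 = 0.12033
P(B|not A)*P(not A) = 0.217 * 0.874 = 0.189658
P(B) = 0.12033 + 0.189658 = 0.309988
P(A|B) = 0.12033 / 0.309988 ≈ 0.38817632

0.388176


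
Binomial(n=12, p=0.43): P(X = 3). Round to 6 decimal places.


P = C(n,k) * p^k * (1-p)^(n-k)
C(12,3) = 220
p^k = 0.43^3 = 0.079507
(1-p)^(n-k) = 0.57^9 ≈ 0.006351462
P = 220 * 0.079507 * 0.006351462 ≈ 0.111097

0.111097


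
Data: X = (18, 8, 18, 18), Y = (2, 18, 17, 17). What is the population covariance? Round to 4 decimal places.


Cov = (1/n)*sum((xi-xbar)(yi-ybar))
n = 4, xbar = 62/4 = 15.5, ybar = 54/4 = 13.5
sum((xi-xbar)(yi-ybar)) = -45
Cov = -45 / 4 = -11.25

-11.2500


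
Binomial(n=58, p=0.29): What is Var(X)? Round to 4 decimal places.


Var = n*p*(1-p) = 58 * 0.29 * 0.71 = 11.9422

11.9422


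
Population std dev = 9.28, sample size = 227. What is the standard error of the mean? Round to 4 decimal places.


SE = sigma / sqrt(n)
sqrt(227) ≈ 15.066519
SE = 9.28 / 15.066519 ≈ 0.615935

0.6159


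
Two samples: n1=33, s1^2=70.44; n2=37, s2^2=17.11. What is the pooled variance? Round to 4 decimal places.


sp^2 = ((n1-1)*s1^2 + (n2-1)*s2^2)/(n1+n2-2)
(n1-1)*s1^2 = 32 * 70.44 = 2254.08
(n2-1)*s2^2 = 36 * 17.11 = 615.96
numerator = 2254.08 + 615.96 = 2870.04
n1+n2-2 = 68
sp^2 = 2870.04 / 68 = 71751/1700 ≈ 42.206471

42.2065


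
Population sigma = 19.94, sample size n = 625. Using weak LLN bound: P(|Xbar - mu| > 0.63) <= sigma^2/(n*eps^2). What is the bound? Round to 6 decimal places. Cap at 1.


bound = min(1, sigma^2/(n*eps^2))
sigma^2 = 19.94^2 = 397.6036
n*eps^2 = 625 * 0.63^2 = 625 * 0.3969 = 248.0625
sigma^2/(n*eps^2) = 397.6036 / 248.0625 ≈ 1.60283638
this exceeds 1, so the bound is capped at 1

1.000000


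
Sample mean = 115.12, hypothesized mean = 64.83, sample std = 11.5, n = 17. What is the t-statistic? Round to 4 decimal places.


t = (xbar - mu0) / (s/sqrt(n))
xbar - mu0 = 115.12 - 64.83 = 50.29
sqrt(17) ≈ 4.12310563
s/sqrt(n) = 11.5 / 4.12310563 ≈ 2.78915969
t = 50.29 / 2.78915969 ≈ 18.030520

18.0305


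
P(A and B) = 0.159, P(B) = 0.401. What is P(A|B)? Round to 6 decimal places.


P(A|B) = P(A and B) / P(B) = 0.159 / 0.401 = 159/401 ≈ 0.39650873

0.396509


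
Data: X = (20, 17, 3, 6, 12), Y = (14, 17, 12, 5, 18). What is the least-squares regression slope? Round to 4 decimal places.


b = sum((xi-xbar)(yi-ybar)) / sum((xi-xbar)^2)
n = 5, xbar = 58/5 = 11.6, ybar = 66/5 = 13.2
Sxy = sum((xi-xbar)(yi-ybar)) = 85.4
Sxx = sum((xi-xbar)^2) = 205.2
b = Sxy / Sxx = 427/1026 ≈ 0.416179

0.4162


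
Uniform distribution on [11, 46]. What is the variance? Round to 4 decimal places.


Var = (b-a)^2 / 12
(b-a)^2 = (46 - 11)^2 = 1225
Var = 1225/12 ≈ 102.083333

102.0833


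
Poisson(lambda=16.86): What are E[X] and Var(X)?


E[X] = Var(X) = lambda = 16.86

16.86, 16.86


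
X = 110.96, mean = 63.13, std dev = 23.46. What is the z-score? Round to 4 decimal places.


z = (X - mu) / sigma
X - mu = 110.96 - 63.13 = 47.83
z = 47.83 / 23.46 = 4783/2346 ≈ 2.038789

2.0388


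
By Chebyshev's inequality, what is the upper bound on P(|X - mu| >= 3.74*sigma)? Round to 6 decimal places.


P <= 1/k^2
k^2 = 3.74^2 = 13.9876
1/k^2 = 1 / 13.9876 ≈ 0.07149189

0.071492


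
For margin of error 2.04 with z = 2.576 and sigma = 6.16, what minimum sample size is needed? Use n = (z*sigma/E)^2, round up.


z*sigma/E = 2.576 * 6.16 / 2.04 = 49588/6375 ≈ 7.778510
(z*sigma/E)^2 ≈ 60.505215
round up: n = 61

61


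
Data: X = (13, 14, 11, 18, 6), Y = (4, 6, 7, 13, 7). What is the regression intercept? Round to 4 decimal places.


a = ybar - b*xbar, where b = sum((xi-xbar)(yi-ybar)) / sum((xi-xbar)^2)
n = 5, xbar = 62/5 = 12.4, ybar = 37/5 = 7.4
Sxy = sum((xi-xbar)(yi-ybar)) = 30.2
Sxx = sum((xi-xbar)^2) = 77.2
b = Sxy / Sxx = 151/386 ≈ 0.391192
a = 7.4 - 0.391192 * 12.4 = 492/193 ≈ 2.549223

2.5492


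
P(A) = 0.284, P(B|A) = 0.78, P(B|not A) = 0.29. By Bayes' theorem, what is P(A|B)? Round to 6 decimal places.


P(A|B) = P(B|A)*P(A) / P(B), P(B) = P(B|A)*P(A) + P(B|not A)*P(not A)
P(B|A)*P(A) = 0.78 * 0.284 = 0.22152
P(B|not A)*P(not A) = 0.29 * 0.716 = 0.20764
P(B) = 0.22152 + 0.20764 = 0.42916
P(A|B) = 0.22152 / 0.42916 ≈ 0.51617112

0.516171


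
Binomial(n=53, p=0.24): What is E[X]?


E[X] = n*p = 53 * 0.24 = 12.72

12.72


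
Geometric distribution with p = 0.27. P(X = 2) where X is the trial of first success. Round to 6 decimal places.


P = (1-p)^(k-1) * p
(1-p)^(k-1) = 0.73^1 = 0.73
P = 0.73 * 0.27 = 0.1971

0.197100


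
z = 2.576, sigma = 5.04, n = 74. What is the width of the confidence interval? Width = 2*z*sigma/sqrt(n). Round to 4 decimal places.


width = 2*z*sigma/sqrt(n)
2*z*sigma = 2 * 2.576 * 5.04 = 25.96608
sqrt(74) ≈ 8.602325
width = 25.96608 / 8.602325 ≈ 3.018495

3.0185


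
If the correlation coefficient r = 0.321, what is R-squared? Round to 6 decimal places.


R^2 = r^2 = (0.321)^2 = 0.103041

0.103041


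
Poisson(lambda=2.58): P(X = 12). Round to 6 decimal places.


P = e^(-lam) * lam^k / k!
e^(-2.58) ≈ 0.07577400
lam^k = 2.58^12 ≈ 86983.418473
k! = 12! = 479001600
P = 0.07577400 * 86983.418473 / 479001600 ≈ 0.000014

0.000014


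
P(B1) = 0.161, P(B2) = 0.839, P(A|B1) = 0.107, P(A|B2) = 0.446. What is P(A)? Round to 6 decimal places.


P(A) = P(A|B1)*P(B1) + P(A|B2)*P(B2)
P(A|B1)*P(B1) = 0.107 * 0.161 = 0.017227
P(A|B2)*P(B2) = 0.446 * 0.839 = 0.374194
P(A) = 0.017227 + 0.374194 = 0.391421

0.391421


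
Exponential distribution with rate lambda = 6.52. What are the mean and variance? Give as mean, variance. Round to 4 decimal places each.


mean = 1/lam, var = 1/lam^2
mean = 1 / 6.52 = 25/163 ≈ 0.153374
lam^2 = 6.52^2 = 42.5104
var = 1 / 42.5104 ≈ 0.023524

0.1534, 0.0235


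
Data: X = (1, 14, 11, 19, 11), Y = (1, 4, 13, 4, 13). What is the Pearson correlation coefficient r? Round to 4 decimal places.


r = sum((xi-xbar)(yi-ybar)) / sqrt(sum((xi-xbar)^2) * sum((yi-ybar)^2))
n = 5, xbar = 56/5 = 11.2, ybar = 35/5 = 7
Sxy = sum((xi-xbar)(yi-ybar)) = 27
Sxx = sum((xi-xbar)^2) = 172.8
Syy = sum((yi-ybar)^2) = 126
sqrt(Sxx*Syy) ≈ 147.556091
r = Sxy / sqrt(Sxx*Syy) = 27 / 147.556091 ≈ 0.182981

0.1830


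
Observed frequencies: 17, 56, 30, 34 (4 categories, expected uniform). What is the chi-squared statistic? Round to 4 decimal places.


chi2 = sum((O-E)^2/E), E = total/4
total = 137, E = 137/4 = 34.25
(17 - 34.25)^2 / 34.25 = 297.5625 / 34.25 = 4761/548 ≈ 8.687956
(56 - 34.25)^2 / 34.25 = 473.0625 / 34.25 = 7569/548 ≈ 13.812044
(30 - 34.25)^2 / 34.25 = 18.0625 / 34.25 = 289/548 ≈ 0.527372
(34 - 34.25)^2 / 34.25 = 0.0625 / 34.25 = 1/548 ≈ 0.001825
chi2 = 3155/137 ≈ 23.029197

23.0292


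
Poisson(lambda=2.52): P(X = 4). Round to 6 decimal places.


P = e^(-lam) * lam^k / k!
e^(-2.52) ≈ 0.08045961
lam^k = 2.52^4 ≈ 40.327580
k! = 4! = 24
P = 0.08045961 * 40.327580 / 24 ≈ 0.135198

0.135198


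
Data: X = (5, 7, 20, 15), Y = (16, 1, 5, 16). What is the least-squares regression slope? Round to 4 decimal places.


b = sum((xi-xbar)(yi-ybar)) / sum((xi-xbar)^2)
n = 4, xbar = 47/4 = 11.75, ybar = 38/4 = 9.5
Sxy = sum((xi-xbar)(yi-ybar)) = -19.5
Sxx = sum((xi-xbar)^2) = 146.75
b = Sxy / Sxx = -78/587 ≈ -0.132879

-0.1329


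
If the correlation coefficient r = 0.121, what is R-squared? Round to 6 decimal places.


R^2 = r^2 = (0.121)^2 = 0.014641

0.014641


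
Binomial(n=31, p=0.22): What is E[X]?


E[X] = n*p = 31 * 0.22 = 6.82

6.82


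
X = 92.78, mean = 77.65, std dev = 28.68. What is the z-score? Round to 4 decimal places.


z = (X - mu) / sigma
X - mu = 92.78 - 77.65 = 15.13
z = 15.13 / 28.68 = 1513/2868 ≈ 0.527545

0.5275


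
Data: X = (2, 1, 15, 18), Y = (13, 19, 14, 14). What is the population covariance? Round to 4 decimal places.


Cov = (1/n)*sum((xi-xbar)(yi-ybar))
n = 4, xbar = 36/4 = 9, ybar = 60/4 = 15
sum((xi-xbar)(yi-ybar)) = -33
Cov = -33 / 4 = -8.25

-8.2500


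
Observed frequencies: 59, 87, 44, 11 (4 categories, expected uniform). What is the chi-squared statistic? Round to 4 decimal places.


chi2 = sum((O-E)^2/E), E = total/4
total = 201, E = 201/4 = 50.25
(59 - 50.25)^2 / 50.25 = 76.5625 / 50.25 = 1225/804 ≈ 1.523632
(87 - 50.25)^2 / 50.25 = 1350.5625 / 50.25 = 7203/268 ≈ 26.876866
(44 - 50.25)^2 / 50.25 = 39.0625 / 50.25 = 625/804 ≈ 0.777363
(11 - 50.25)^2 / 50.25 = 1540.5625 / 50.25 = 24649/804 ≈ 30.657960
chi2 = 4009/67 ≈ 59.835821

59.8358


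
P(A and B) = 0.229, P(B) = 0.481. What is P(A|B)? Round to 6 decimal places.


P(A|B) = P(A and B) / P(B) = 0.229 / 0.481 = 229/481 ≈ 0.47609148

0.476091


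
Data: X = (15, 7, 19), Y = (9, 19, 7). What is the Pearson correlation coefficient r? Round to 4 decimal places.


r = sum((xi-xbar)(yi-ybar)) / sqrt(sum((xi-xbar)^2) * sum((yi-ybar)^2))
n = 3, xbar = 41/3 ≈ 13.666667, ybar = 35/3 ≈ 11.666667
Sxy = sum((xi-xbar)(yi-ybar)) = -232/3 ≈ -77.333333
Sxx = sum((xi-xbar)^2) = 224/3 ≈ 74.666667
Syy = sum((yi-ybar)^2) = 248/3 ≈ 82.666667
sqrt(Sxx*Syy) ≈ 78.564906
r = Sxy / sqrt(Sxx*Syy) = -77.333333 / 78.564906 ≈ -0.984324

-0.9843


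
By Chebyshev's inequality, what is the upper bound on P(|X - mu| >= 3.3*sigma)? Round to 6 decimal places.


P <= 1/k^2
k^2 = 3.3^2 = 10.89
1/k^2 = 1 / 10.89 = 100/1089 ≈ 0.09182736

0.091827


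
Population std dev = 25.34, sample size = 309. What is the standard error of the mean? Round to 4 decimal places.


SE = sigma / sqrt(n)
sqrt(309) ≈ 17.578396
SE = 25.34 / 17.578396 ≈ 1.441542

1.4415


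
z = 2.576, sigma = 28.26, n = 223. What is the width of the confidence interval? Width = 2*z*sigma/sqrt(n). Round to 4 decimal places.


width = 2*z*sigma/sqrt(n)
2*z*sigma = 2 * 2.576 * 28.26 = 145.59552
sqrt(223) ≈ 14.933185
width = 145.59552 / 14.933185 ≈ 9.749797

9.7498


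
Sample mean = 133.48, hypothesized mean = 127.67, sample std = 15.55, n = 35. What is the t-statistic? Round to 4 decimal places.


t = (xbar - mu0) / (s/sqrt(n))
xbar - mu0 = 133.48 - 127.67 = 5.81
sqrt(35) ≈ 5.91607978
s/sqrt(n) = 15.55 / 5.91607978 ≈ 2.62842973
t = 5.81 / 2.62842973 ≈ 2.210445

2.2104


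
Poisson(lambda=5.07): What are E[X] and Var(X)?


E[X] = Var(X) = lambda = 5.07

5.07, 5.07


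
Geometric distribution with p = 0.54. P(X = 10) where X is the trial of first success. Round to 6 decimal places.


P = (1-p)^(k-1) * p
(1-p)^(k-1) = 0.46^9 ≈ 0.0009221902
P = 0.0009221902 * 0.54 ≈ 0.0004979827

0.000498


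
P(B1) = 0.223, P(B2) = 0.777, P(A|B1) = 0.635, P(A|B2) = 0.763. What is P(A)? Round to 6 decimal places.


P(A) = P(A|B1)*P(B1) + P(A|B2)*P(B2)
P(A|B1)*P(B1) = 0.635 * 0.223 = 0.141605
P(A|B2)*P(B2) = 0.763 * 0.777 = 0.592851
P(A) = 0.141605 + 0.592851 = 0.734456

0.734456


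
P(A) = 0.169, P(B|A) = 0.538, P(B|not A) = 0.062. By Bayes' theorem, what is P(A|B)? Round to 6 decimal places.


P(A|B) = P(B|A)*P(A) / P(B), P(B) = P(B|A)*P(A) + P(B|not A)*P(not A)
P(B|A)*P(A) = 0.538 * 0.169 = 0.090922
P(B|not A)*P(not A) = 0.062 * 0.831 = 0.051522
P(B) = 0.090922 + 0.051522 = 0.142444
P(A|B) = 0.090922 / 0.142444 ≈ 0.63829996

0.638300


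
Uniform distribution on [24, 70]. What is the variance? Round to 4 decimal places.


Var = (b-a)^2 / 12
(b-a)^2 = (70 - 24)^2 = 2116
Var = 2116/12 ≈ 176.333333

176.3333


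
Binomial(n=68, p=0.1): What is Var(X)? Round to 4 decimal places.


Var = n*p*(1-p) = 68 * 0.1 * 0.9 = 6.12

6.1200


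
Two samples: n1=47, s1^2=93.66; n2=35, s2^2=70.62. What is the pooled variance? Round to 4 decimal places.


sp^2 = ((n1-1)*s1^2 + (n2-1)*s2^2)/(n1+n2-2)
(n1-1)*s1^2 = 46 * 93.66 = 4308.36
(n2-1)*s2^2 = 34 * 70.62 = 2401.08
numerator = 4308.36 + 2401.08 = 6709.44
n1+n2-2 = 80
sp^2 = 6709.44 / 80 = 83.868

83.8680


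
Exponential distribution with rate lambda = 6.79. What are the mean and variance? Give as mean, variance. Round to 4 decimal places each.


mean = 1/lam, var = 1/lam^2
mean = 1 / 6.79 = 100/679 ≈ 0.147275
lam^2 = 6.79^2 = 46.1041
var = 1 / 46.1041 ≈ 0.021690

0.1473, 0.0217


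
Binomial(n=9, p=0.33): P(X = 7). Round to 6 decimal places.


P = C(n,k) * p^k * (1-p)^(n-k)
C(9,7) = 36
p^k = 0.33^7 ≈ 0.0004261844
(1-p)^(n-k) = 0.67^2 = 0.4489
P = 36 * 0.0004261844 * 0.4489 ≈ 0.006887

0.006887


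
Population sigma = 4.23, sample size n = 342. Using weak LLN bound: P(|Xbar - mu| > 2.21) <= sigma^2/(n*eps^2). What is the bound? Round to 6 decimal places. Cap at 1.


bound = min(1, sigma^2/(n*eps^2))
sigma^2 = 4.23^2 = 17.8929
n*eps^2 = 342 * 2.21^2 = 342 * 4.8841 = 1670.3622
sigma^2/(n*eps^2) = 17.8929 / 1670.3622 ≈ 0.01071199

0.010712


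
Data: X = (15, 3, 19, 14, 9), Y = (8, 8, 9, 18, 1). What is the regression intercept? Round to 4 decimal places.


a = ybar - b*xbar, where b = sum((xi-xbar)(yi-ybar)) / sum((xi-xbar)^2)
n = 5, xbar = 60/5 = 12, ybar = 44/5 = 8.8
Sxy = sum((xi-xbar)(yi-ybar)) = 48
Sxx = sum((xi-xbar)^2) = 152
b = Sxy / Sxx = 6/19 ≈ 0.315789
a = 8.8 - 0.315789 * 12 = 476/95 ≈ 5.010526

5.0105


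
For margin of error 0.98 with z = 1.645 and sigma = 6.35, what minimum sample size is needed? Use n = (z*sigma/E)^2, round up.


z*sigma/E = 1.645 * 6.35 / 0.98 = 5969/560 ≈ 10.658929
(z*sigma/E)^2 ≈ 113.612758
round up: n = 114

114


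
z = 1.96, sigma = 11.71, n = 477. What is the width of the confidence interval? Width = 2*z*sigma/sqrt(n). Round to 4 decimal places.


width = 2*z*sigma/sqrt(n)
2*z*sigma = 2 * 1.96 * 11.71 = 45.9032
sqrt(477) ≈ 21.840330
width = 45.9032 / 21.840330 ≈ 2.101763

2.1018


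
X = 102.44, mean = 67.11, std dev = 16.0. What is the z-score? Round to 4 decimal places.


z = (X - mu) / sigma
X - mu = 102.44 - 67.11 = 35.33
z = 35.33 / 16.0 = 2.208125

2.2081


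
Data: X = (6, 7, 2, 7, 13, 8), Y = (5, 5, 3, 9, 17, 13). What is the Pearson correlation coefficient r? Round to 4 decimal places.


r = sum((xi-xbar)(yi-ybar)) / sqrt(sum((xi-xbar)^2) * sum((yi-ybar)^2))
n = 6, xbar = 43/6 ≈ 7.166667, ybar = 52/6 = 26/3 ≈ 8.666667
Sxy = sum((xi-xbar)(yi-ybar)) = 259/3 ≈ 86.333333
Sxx = sum((xi-xbar)^2) = 377/6 ≈ 62.833333
Syy = sum((yi-ybar)^2) = 442/3 ≈ 147.333333
sqrt(Sxx*Syy) ≈ 96.215614
r = Sxy / sqrt(Sxx*Syy) = 86.333333 / 96.215614 ≈ 0.897290

0.8973


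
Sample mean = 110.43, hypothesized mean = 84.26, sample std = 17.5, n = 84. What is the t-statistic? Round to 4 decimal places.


t = (xbar - mu0) / (s/sqrt(n))
xbar - mu0 = 110.43 - 84.26 = 26.17
sqrt(84) ≈ 9.16515139
s/sqrt(n) = 17.5 / 9.16515139 ≈ 1.90940654
t = 26.17 / 1.90940654 ≈ 13.705829

13.7058


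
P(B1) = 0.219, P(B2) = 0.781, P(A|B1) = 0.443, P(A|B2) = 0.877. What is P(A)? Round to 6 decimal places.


P(A) = P(A|B1)*P(B1) + P(A|B2)*P(B2)
P(A|B1)*P(B1) = 0.443 * 0.219 = 0.097017
P(A|B2)*P(B2) = 0.877 * 0.781 = 0.684937
P(A) = 0.097017 + 0.684937 = 0.781954

0.781954


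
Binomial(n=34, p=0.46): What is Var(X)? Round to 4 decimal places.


Var = n*p*(1-p) = 34 * 0.46 * 0.54 = 8.4456

8.4456


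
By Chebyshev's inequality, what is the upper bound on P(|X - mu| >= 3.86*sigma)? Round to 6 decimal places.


P <= 1/k^2
k^2 = 3.86^2 = 14.8996
1/k^2 = 1 / 14.8996 ≈ 0.06711590

0.067116


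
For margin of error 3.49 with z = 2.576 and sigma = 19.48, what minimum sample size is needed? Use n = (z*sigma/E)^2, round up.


z*sigma/E = 2.576 * 19.48 / 3.49 ≈ 14.378361
(z*sigma/E)^2 ≈ 206.737266
round up: n = 207

207


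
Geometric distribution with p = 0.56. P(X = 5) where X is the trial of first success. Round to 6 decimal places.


P = (1-p)^(k-1) * p
(1-p)^(k-1) = 0.44^4 = 0.03748096
P = 0.03748096 * 0.56 ≈ 0.02098934

0.020989


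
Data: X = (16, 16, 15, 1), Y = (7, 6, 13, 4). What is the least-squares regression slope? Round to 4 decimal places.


b = sum((xi-xbar)(yi-ybar)) / sum((xi-xbar)^2)
n = 4, xbar = 48/4 = 12, ybar = 30/4 = 7.5
Sxy = sum((xi-xbar)(yi-ybar)) = 47
Sxx = sum((xi-xbar)^2) = 162
b = Sxy / Sxx = 47/162 ≈ 0.290123

0.2901


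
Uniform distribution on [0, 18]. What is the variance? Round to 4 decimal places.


Var = (b-a)^2 / 12
(b-a)^2 = (18 - 0)^2 = 324
Var = 324/12 = 27

27.0000


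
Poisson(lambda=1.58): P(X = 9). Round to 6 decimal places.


P = e^(-lam) * lam^k / k!
e^(-1.58) ≈ 0.2059751
lam^k = 1.58^9 ≈ 61.364017
k! = 9! = 362880
P = 0.2059751 * 61.364017 / 362880 ≈ 0.000035

0.000035


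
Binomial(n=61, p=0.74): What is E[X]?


E[X] = n*p = 61 * 0.74 = 45.14

45.14


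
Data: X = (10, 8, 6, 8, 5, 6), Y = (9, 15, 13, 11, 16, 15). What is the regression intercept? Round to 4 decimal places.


a = ybar - b*xbar, where b = sum((xi-xbar)(yi-ybar)) / sum((xi-xbar)^2)
n = 6, xbar = 43/6 ≈ 7.166667, ybar = 79/6 ≈ 13.166667
Sxy = sum((xi-xbar)(yi-ybar)) = -121/6 ≈ -20.166667
Sxx = sum((xi-xbar)^2) = 101/6 ≈ 16.833333
b = Sxy / Sxx = -121/101 ≈ -1.198020
a = 13.166667 - (-1.198020) * 7.166667 = 2197/101 ≈ 21.752475

21.7525


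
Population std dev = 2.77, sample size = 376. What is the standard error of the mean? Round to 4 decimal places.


SE = sigma / sqrt(n)
sqrt(376) ≈ 19.390719
SE = 2.77 / 19.390719 ≈ 0.142852

0.1429


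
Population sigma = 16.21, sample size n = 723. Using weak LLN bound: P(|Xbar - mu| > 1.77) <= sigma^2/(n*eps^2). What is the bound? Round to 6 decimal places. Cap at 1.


bound = min(1, sigma^2/(n*eps^2))
sigma^2 = 16.21^2 = 262.7641
n*eps^2 = 723 * 1.77^2 = 723 * 3.1329 = 2265.0867
sigma^2/(n*eps^2) = 262.7641 / 2265.0867 ≈ 0.11600620

0.116006


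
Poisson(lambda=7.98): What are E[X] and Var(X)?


E[X] = Var(X) = lambda = 7.98

7.98, 7.98


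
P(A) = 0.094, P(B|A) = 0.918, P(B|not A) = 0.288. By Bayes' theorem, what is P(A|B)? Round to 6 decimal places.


P(A|B) = P(B|A)*P(A) / P(B), P(B) = P(B|A)*P(A) + P(B|not A)*P(not A)
P(B|A)*P(A) = 0.918 * 0.094 = 0.086292
P(B|not A)*P(not A) = 0.288 * 0.906 = 0.260928
P(B) = 0.086292 + 0.260928 = 0.34722
P(A|B) = 0.086292 / 0.34722 = 799/3215 ≈ 0.24852255

0.248523


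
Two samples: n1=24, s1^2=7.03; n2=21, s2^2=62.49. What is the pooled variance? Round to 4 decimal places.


sp^2 = ((n1-1)*s1^2 + (n2-1)*s2^2)/(n1+n2-2)
(n1-1)*s1^2 = 23 * 7.03 = 161.69
(n2-1)*s2^2 = 20 * 62.49 = 1249.8
numerator = 161.69 + 1249.8 = 1411.49
n1+n2-2 = 43
sp^2 = 1411.49 / 43 = 141149/4300 ≈ 32.825349

32.8253


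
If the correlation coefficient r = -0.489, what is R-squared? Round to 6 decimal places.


R^2 = r^2 = (-0.489)^2 = 0.239121

0.239121


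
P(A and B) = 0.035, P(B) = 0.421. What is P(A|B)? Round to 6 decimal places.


P(A|B) = P(A and B) / P(B) = 0.035 / 0.421 = 35/421 ≈ 0.08313539

0.083135


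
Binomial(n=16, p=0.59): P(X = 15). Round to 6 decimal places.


P = C(n,k) * p^k * (1-p)^(n-k)
C(16,15) = 16
p^k = 0.59^15 ≈ 0.0003654098
(1-p)^(n-k) = 0.41^1 = 0.41
P = 16 * 0.0003654098 * 0.41 ≈ 0.002397

0.002397


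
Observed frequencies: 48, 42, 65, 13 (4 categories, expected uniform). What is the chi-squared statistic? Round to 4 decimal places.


chi2 = sum((O-E)^2/E), E = total/4
total = 168, E = 168/4 = 42
(48 - 42)^2 / 42 = 36 / 42 = 6/7 ≈ 0.857143
(42 - 42)^2 / 42 = 0 / 42 = 0
(65 - 42)^2 / 42 = 529 / 42 = 529/42 ≈ 12.595238
(13 - 42)^2 / 42 = 841 / 42 = 841/42 ≈ 20.023810
chi2 = 703/21 ≈ 33.476190

33.4762


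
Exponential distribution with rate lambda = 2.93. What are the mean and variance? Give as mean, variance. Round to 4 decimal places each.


mean = 1/lam, var = 1/lam^2
mean = 1 / 2.93 = 100/293 ≈ 0.341297
lam^2 = 2.93^2 = 8.5849
var = 1 / 8.5849 ≈ 0.116484

0.3413, 0.1165


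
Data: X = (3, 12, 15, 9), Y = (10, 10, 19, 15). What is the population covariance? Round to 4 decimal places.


Cov = (1/n)*sum((xi-xbar)(yi-ybar))
n = 4, xbar = 39/4 = 9.75, ybar = 54/4 = 13.5
sum((xi-xbar)(yi-ybar)) = 43.5
Cov = 43.5 / 4 = 10.875

10.8750


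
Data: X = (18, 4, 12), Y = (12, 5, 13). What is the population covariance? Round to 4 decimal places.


Cov = (1/n)*sum((xi-xbar)(yi-ybar))
n = 3, xbar = 34/3 ≈ 11.333333, ybar = 30/3 = 10
sum((xi-xbar)(yi-ybar)) = 52
Cov = 52 / 3 = 52/3 ≈ 17.333333

17.3333


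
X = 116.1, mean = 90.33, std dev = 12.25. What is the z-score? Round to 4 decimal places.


z = (X - mu) / sigma
X - mu = 116.1 - 90.33 = 25.77
z = 25.77 / 12.25 = 2577/1225 ≈ 2.103673

2.1037


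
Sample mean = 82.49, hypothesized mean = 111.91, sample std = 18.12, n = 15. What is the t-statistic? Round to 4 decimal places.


t = (xbar - mu0) / (s/sqrt(n))
xbar - mu0 = 82.49 - 111.91 = -29.42
sqrt(15) ≈ 3.87298335
s/sqrt(n) = 18.12 / 3.87298335 ≈ 4.67856388
t = -29.42 / 4.67856388 ≈ -6.288254

-6.2883


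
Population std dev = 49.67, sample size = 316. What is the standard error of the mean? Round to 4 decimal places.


SE = sigma / sqrt(n)
sqrt(316) ≈ 17.776389
SE = 49.67 / 17.776389 ≈ 2.794156

2.7942


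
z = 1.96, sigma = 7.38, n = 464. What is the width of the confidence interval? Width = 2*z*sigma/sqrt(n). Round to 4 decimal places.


width = 2*z*sigma/sqrt(n)
2*z*sigma = 2 * 1.96 * 7.38 = 28.9296
sqrt(464) ≈ 21.540659
width = 28.9296 / 21.540659 ≈ 1.343023

1.3430


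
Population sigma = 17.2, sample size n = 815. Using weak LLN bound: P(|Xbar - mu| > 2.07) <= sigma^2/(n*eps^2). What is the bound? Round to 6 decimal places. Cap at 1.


bound = min(1, sigma^2/(n*eps^2))
sigma^2 = 17.2^2 = 295.84
n*eps^2 = 815 * 2.07^2 = 815 * 4.2849 = 3492.1935
sigma^2/(n*eps^2) = 295.84 / 3492.1935 ≈ 0.08471466

0.084715


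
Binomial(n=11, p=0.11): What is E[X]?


E[X] = n*p = 11 * 0.11 = 1.21

1.21


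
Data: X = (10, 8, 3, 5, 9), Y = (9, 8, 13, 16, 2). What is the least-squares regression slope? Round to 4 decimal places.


b = sum((xi-xbar)(yi-ybar)) / sum((xi-xbar)^2)
n = 5, xbar = 35/5 = 7, ybar = 48/5 = 9.6
Sxy = sum((xi-xbar)(yi-ybar)) = -45
Sxx = sum((xi-xbar)^2) = 34
b = Sxy / Sxx = -45/34 ≈ -1.323529

-1.3235


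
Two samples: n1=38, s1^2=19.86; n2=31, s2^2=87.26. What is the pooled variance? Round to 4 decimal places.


sp^2 = ((n1-1)*s1^2 + (n2-1)*s2^2)/(n1+n2-2)
(n1-1)*s1^2 = 37 * 19.86 = 734.82
(n2-1)*s2^2 = 30 * 87.26 = 2617.8
numerator = 734.82 + 2617.8 = 3352.62
n1+n2-2 = 67
sp^2 = 3352.62 / 67 = 167631/3350 ≈ 50.039104

50.0391


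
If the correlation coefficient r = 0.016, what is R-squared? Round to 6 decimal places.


R^2 = r^2 = (0.016)^2 = 0.000256

0.000256


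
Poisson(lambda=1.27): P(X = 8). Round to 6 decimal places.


P = e^(-lam) * lam^k / k!
e^(-1.27) ≈ 0.2808316
lam^k = 1.27^8 ≈ 6.767523
k! = 8! = 40320
P = 0.2808316 * 6.767523 / 40320 ≈ 0.000047

0.000047


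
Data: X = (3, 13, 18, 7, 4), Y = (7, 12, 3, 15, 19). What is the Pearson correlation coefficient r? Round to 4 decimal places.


r = sum((xi-xbar)(yi-ybar)) / sqrt(sum((xi-xbar)^2) * sum((yi-ybar)^2))
n = 5, xbar = 45/5 = 9, ybar = 56/5 = 11.2
Sxy = sum((xi-xbar)(yi-ybar)) = -92
Sxx = sum((xi-xbar)^2) = 162
Syy = sum((yi-ybar)^2) = 160.8
sqrt(Sxx*Syy) ≈ 161.398885
r = Sxy / sqrt(Sxx*Syy) = -92 / 161.398885 ≈ -0.570016

-0.5700


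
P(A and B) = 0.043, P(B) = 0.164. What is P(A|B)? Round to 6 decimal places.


P(A|B) = P(A and B) / P(B) = 0.043 / 0.164 = 43/164 ≈ 0.26219512

0.262195


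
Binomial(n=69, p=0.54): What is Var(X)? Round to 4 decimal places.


Var = n*p*(1-p) = 69 * 0.54 * 0.46 = 17.1396

17.1396


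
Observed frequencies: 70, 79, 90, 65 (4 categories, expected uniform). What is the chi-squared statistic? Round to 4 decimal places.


chi2 = sum((O-E)^2/E), E = total/4
total = 304, E = 304/4 = 76
(70 - 76)^2 / 76 = 36 / 76 = 9/19 ≈ 0.473684
(79 - 76)^2 / 76 = 9 / 76 = 9/76 ≈ 0.118421
(90 - 76)^2 / 76 = 196 / 76 = 49/19 ≈ 2.578947
(65 - 76)^2 / 76 = 121 / 76 = 121/76 ≈ 1.592105
chi2 = 181/38 ≈ 4.763158

4.7632


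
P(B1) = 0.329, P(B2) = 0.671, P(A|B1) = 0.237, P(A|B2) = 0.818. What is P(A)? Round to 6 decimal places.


P(A) = P(A|B1)*P(B1) + P(A|B2)*P(B2)
P(A|B1)*P(B1) = 0.237 * 0.329 = 0.077973
P(A|B2)*P(B2) = 0.818 * 0.671 = 0.548878
P(A) = 0.077973 + 0.548878 = 0.626851

0.626851


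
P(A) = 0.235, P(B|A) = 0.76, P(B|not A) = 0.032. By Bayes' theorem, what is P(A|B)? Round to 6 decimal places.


P(A|B) = P(B|A)*P(A) / P(B), P(B) = P(B|A)*P(A) + P(B|not A)*P(not A)
P(B|A)*P(A) = 0.76 * 0.235 = 0.1786
P(B|not A)*P(not A) = 0.032 * 0.765 = 0.02448
P(B) = 0.1786 + 0.02448 = 0.20308
P(A|B) = 0.1786 / 0.20308 = 4465/5077 ≈ 0.87945637

0.879456


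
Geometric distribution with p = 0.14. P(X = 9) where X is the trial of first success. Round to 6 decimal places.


P = (1-p)^(k-1) * p
(1-p)^(k-1) = 0.86^8 ≈ 0.2992179
P = 0.2992179 * 0.14 ≈ 0.04189051

0.041891


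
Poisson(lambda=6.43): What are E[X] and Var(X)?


E[X] = Var(X) = lambda = 6.43

6.43, 6.43


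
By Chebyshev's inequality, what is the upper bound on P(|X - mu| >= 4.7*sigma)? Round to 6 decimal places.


P <= 1/k^2
k^2 = 4.7^2 = 22.09
1/k^2 = 1 / 22.09 = 100/2209 ≈ 0.04526935

0.045269


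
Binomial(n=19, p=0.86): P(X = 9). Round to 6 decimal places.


P = C(n,k) * p^k * (1-p)^(n-k)
C(19,9) = 92378
p^k = 0.86^9 ≈ 0.2573274
(1-p)^(n-k) = 0.14^10 ≈ 0.000000002892547
P = 92378 * 0.2573274 * 0.000000002892547 ≈ 0.000069

0.000069


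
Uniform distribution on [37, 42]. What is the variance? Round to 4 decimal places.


Var = (b-a)^2 / 12
(b-a)^2 = (42 - 37)^2 = 25
Var = 25/12 ≈ 2.083333

2.0833


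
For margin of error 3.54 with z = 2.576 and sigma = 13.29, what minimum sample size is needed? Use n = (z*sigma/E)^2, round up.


z*sigma/E = 2.576 * 13.29 / 3.54 = 71323/7375 ≈ 9.670915
(z*sigma/E)^2 ≈ 93.526602
round up: n = 94

94


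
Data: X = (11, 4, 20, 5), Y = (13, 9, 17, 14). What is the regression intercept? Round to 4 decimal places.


a = ybar - b*xbar, where b = sum((xi-xbar)(yi-ybar)) / sum((xi-xbar)^2)
n = 4, xbar = 40/4 = 10, ybar = 53/4 = 13.25
Sxy = sum((xi-xbar)(yi-ybar)) = 59
Sxx = sum((xi-xbar)^2) = 162
b = Sxy / Sxx = 59/162 ≈ 0.364198
a = 13.25 - 0.364198 * 10 = 3113/324 ≈ 9.608025

9.6080


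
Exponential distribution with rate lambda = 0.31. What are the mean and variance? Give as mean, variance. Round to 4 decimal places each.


mean = 1/lam, var = 1/lam^2
mean = 1 / 0.31 = 100/31 ≈ 3.225806
lam^2 = 0.31^2 = 0.0961
var = 1 / 0.0961 = 10000/961 ≈ 10.405827

3.2258, 10.4058


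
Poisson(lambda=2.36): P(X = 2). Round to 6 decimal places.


P = e^(-lam) * lam^k / k!
e^(-2.36) ≈ 0.09442022
lam^k = 2.36^2 = 5.5696
k! = 2! = 2
P = 0.09442022 * 5.5696 / 2 ≈ 0.262941

0.262941


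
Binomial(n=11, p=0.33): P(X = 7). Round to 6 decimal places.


P = C(n,k) * p^k * (1-p)^(n-k)
C(11,7) = 330
p^k = 0.33^7 ≈ 0.0004261844
(1-p)^(n-k) = 0.67^4 ≈ 0.2015112
P = 330 * 0.0004261844 * 0.2015112 ≈ 0.028341

0.028341


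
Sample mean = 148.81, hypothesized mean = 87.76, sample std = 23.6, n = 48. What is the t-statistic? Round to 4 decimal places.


t = (xbar - mu0) / (s/sqrt(n))
xbar - mu0 = 148.81 - 87.76 = 61.05
sqrt(48) ≈ 6.92820323
s/sqrt(n) = 23.6 / 6.92820323 ≈ 3.40636659
t = 61.05 / 3.40636659 ≈ 17.922322

17.9223


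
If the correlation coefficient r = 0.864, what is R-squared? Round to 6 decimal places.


R^2 = r^2 = (0.864)^2 = 0.746496

0.746496


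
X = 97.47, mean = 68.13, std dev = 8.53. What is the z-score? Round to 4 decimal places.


z = (X - mu) / sigma
X - mu = 97.47 - 68.13 = 29.34
z = 29.34 / 8.53 = 2934/853 ≈ 3.439625

3.4396


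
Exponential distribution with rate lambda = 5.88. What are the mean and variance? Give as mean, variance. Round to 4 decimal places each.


mean = 1/lam, var = 1/lam^2
mean = 1 / 5.88 = 25/147 ≈ 0.170068
lam^2 = 5.88^2 = 34.5744
var = 1 / 34.5744 ≈ 0.028923

0.1701, 0.0289


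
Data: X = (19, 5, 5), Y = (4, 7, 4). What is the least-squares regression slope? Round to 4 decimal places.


b = sum((xi-xbar)(yi-ybar)) / sum((xi-xbar)^2)
n = 3, xbar = 29/3 ≈ 9.666667, ybar = 15/3 = 5
Sxy = sum((xi-xbar)(yi-ybar)) = -14
Sxx = sum((xi-xbar)^2) = 392/3 ≈ 130.666667
b = Sxy / Sxx = -3/28 ≈ -0.107143

-0.1071


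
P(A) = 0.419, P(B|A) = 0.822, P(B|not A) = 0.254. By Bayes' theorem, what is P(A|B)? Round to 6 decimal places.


P(A|B) = P(B|A)*P(A) / P(B), P(B) = P(B|A)*P(A) + P(B|not A)*P(not A)
P(B|A)*P(A) = 0.822 * 0.419 = 0.344418
P(B|not A)*P(not A) = 0.254 * 0.581 = 0.147574
P(B) = 0.344418 + 0.147574 = 0.491992
P(A|B) = 0.344418 / 0.491992 ≈ 0.70004797

0.700048


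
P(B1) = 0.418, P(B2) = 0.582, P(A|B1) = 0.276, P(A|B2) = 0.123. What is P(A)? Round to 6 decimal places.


P(A) = P(A|B1)*P(B1) + P(A|B2)*P(B2)
P(A|B1)*P(B1) = 0.276 * 0.418 = 0.115368
P(A|B2)*P(B2) = 0.123 * 0.582 = 0.071586
P(A) = 0.115368 + 0.071586 = 0.186954

0.186954


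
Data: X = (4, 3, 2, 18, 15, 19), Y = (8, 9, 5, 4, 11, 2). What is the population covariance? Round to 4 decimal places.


Cov = (1/n)*sum((xi-xbar)(yi-ybar))
n = 6, xbar = 61/6 ≈ 10.166667, ybar = 39/6 = 6.5
sum((xi-xbar)(yi-ybar)) = -52.5
Cov = -52.5 / 6 = -8.75

-8.7500


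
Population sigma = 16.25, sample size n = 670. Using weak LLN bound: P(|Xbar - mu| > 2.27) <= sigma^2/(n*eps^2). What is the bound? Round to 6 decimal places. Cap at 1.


bound = min(1, sigma^2/(n*eps^2))
sigma^2 = 16.25^2 = 264.0625
n*eps^2 = 670 * 2.27^2 = 670 * 5.1529 = 3452.443
sigma^2/(n*eps^2) = 264.0625 / 3452.443 ≈ 0.07648569

0.076486


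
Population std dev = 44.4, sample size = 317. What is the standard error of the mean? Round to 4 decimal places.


SE = sigma / sqrt(n)
sqrt(317) ≈ 17.804494
SE = 44.4 / 17.804494 ≈ 2.493752

2.4938


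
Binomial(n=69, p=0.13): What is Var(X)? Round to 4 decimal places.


Var = n*p*(1-p) = 69 * 0.13 * 0.87 = 7.8039

7.8039


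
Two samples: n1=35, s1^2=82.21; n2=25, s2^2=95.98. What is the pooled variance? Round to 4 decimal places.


sp^2 = ((n1-1)*s1^2 + (n2-1)*s2^2)/(n1+n2-2)
(n1-1)*s1^2 = 34 * 82.21 = 2795.14
(n2-1)*s2^2 = 24 * 95.98 = 2303.52
numerator = 2795.14 + 2303.52 = 5098.66
n1+n2-2 = 58
sp^2 = 5098.66 / 58 = 254933/2900 ≈ 87.907931

87.9079


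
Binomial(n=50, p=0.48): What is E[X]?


E[X] = n*p = 50 * 0.48 = 24

24


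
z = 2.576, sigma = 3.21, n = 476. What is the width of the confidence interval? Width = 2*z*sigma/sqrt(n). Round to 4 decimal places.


width = 2*z*sigma/sqrt(n)
2*z*sigma = 2 * 2.576 * 3.21 = 16.53792
sqrt(476) ≈ 21.817424
width = 16.53792 / 21.817424 ≈ 0.758014

0.7580


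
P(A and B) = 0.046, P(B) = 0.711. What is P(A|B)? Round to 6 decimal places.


P(A|B) = P(A and B) / P(B) = 0.046 / 0.711 = 46/711 ≈ 0.06469761

0.064698


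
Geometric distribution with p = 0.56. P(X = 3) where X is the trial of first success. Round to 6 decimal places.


P = (1-p)^(k-1) * p
(1-p)^(k-1) = 0.44^2 = 0.1936
P = 0.1936 * 0.56 = 0.108416

0.108416


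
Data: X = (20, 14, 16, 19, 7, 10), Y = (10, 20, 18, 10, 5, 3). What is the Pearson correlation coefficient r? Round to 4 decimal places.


r = sum((xi-xbar)(yi-ybar)) / sqrt(sum((xi-xbar)^2) * sum((yi-ybar)^2))
n = 6, xbar = 86/6 = 43/3 ≈ 14.333333, ybar = 66/6 = 11
Sxy = sum((xi-xbar)(yi-ybar)) = 77
Sxx = sum((xi-xbar)^2) = 388/3 ≈ 129.333333
Syy = sum((yi-ybar)^2) = 232
sqrt(Sxx*Syy) ≈ 173.220476
r = Sxy / sqrt(Sxx*Syy) = 77 / 173.220476 ≈ 0.444520

0.4445


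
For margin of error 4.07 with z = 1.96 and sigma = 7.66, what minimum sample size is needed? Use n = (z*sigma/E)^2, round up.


z*sigma/E = 1.96 * 7.66 / 4.07 ≈ 3.688845
(z*sigma/E)^2 ≈ 13.607579
round up: n = 14

14


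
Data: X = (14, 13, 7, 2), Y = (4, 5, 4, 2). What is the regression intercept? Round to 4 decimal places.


a = ybar - b*xbar, where b = sum((xi-xbar)(yi-ybar)) / sum((xi-xbar)^2)
n = 4, xbar = 36/4 = 9, ybar = 15/4 = 3.75
Sxy = sum((xi-xbar)(yi-ybar)) = 18
Sxx = sum((xi-xbar)^2) = 94
b = Sxy / Sxx = 9/47 ≈ 0.191489
a = 3.75 - 0.191489 * 9 = 381/188 ≈ 2.026596

2.0266


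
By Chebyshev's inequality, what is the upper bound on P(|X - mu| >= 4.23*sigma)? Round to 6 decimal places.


P <= 1/k^2
k^2 = 4.23^2 = 17.8929
1/k^2 = 1 / 17.8929 ≈ 0.05588809

0.055888


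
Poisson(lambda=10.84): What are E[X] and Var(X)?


E[X] = Var(X) = lambda = 10.84

10.84, 10.84


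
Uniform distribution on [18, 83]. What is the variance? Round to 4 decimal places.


Var = (b-a)^2 / 12
(b-a)^2 = (83 - 18)^2 = 4225
Var = 4225/12 ≈ 352.083333

352.0833


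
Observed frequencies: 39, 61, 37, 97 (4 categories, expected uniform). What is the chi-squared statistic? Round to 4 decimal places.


chi2 = sum((O-E)^2/E), E = total/4
total = 234, E = 234/4 = 58.5
(39 - 58.5)^2 / 58.5 = 380.25 / 58.5 = 6.5
(61 - 58.5)^2 / 58.5 = 6.25 / 58.5 = 25/234 ≈ 0.106838
(37 - 58.5)^2 / 58.5 = 462.25 / 58.5 = 1849/234 ≈ 7.901709
(97 - 58.5)^2 / 58.5 = 1482.25 / 58.5 = 5929/234 ≈ 25.337607
chi2 = 518/13 ≈ 39.846154

39.8462


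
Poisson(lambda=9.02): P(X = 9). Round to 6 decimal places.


P = e^(-lam) * lam^k / k!
e^(-9.02) ≈ 0.0001209661
lam^k = 9.02^9 ≈ 395238131.855029
k! = 9! = 362880
P = 0.0001209661 * 395238131.855029 / 362880 ≈ 0.131753

0.131753


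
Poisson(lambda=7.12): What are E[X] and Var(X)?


E[X] = Var(X) = lambda = 7.12

7.12, 7.12


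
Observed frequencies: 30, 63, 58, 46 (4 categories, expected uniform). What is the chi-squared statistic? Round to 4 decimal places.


chi2 = sum((O-E)^2/E), E = total/4
total = 197, E = 197/4 = 49.25
(30 - 49.25)^2 / 49.25 = 370.5625 / 49.25 = 5929/788 ≈ 7.524112
(63 - 49.25)^2 / 49.25 = 189.0625 / 49.25 = 3025/788 ≈ 3.838832
(58 - 49.25)^2 / 49.25 = 76.5625 / 49.25 = 1225/788 ≈ 1.554569
(46 - 49.25)^2 / 49.25 = 10.5625 / 49.25 = 169/788 ≈ 0.214467
chi2 = 2587/197 ≈ 13.131980

13.1320


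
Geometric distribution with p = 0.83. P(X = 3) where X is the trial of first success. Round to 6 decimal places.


P = (1-p)^(k-1) * p
(1-p)^(k-1) = 0.17^2 = 0.0289
P = 0.0289 * 0.83 = 0.023987

0.023987


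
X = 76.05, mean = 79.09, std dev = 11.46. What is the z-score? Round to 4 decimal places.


z = (X - mu) / sigma
X - mu = 76.05 - 79.09 = -3.04
z = -3.04 / 11.46 = -152/573 ≈ -0.265271

-0.2653


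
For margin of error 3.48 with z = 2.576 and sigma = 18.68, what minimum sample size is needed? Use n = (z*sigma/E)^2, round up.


z*sigma/E = 2.576 * 18.68 / 3.48 ≈ 13.827494
(z*sigma/E)^2 ≈ 191.199597
round up: n = 192

192


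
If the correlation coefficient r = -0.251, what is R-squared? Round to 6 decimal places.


R^2 = r^2 = (-0.251)^2 = 0.063001

0.063001


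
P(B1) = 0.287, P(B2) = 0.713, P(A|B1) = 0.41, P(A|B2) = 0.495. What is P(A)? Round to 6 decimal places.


P(A) = P(A|B1)*P(B1) + P(A|B2)*P(B2)
P(A|B1)*P(B1) = 0.41 * 0.287 = 0.11767
P(A|B2)*P(B2) = 0.495 * 0.713 = 0.352935
P(A) = 0.11767 + 0.352935 = 0.470605

0.470605


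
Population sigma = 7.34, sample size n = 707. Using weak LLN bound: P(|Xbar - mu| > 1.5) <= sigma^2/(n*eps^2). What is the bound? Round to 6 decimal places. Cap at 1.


bound = min(1, sigma^2/(n*eps^2))
sigma^2 = 7.34^2 = 53.8756
n*eps^2 = 707 * 1.5^2 = 707 * 2.25 = 1590.75
sigma^2/(n*eps^2) = 53.8756 / 1590.75 ≈ 0.03386805

0.033868


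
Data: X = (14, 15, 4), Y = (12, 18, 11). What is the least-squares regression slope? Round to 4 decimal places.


b = sum((xi-xbar)(yi-ybar)) / sum((xi-xbar)^2)
n = 3, xbar = 33/3 = 11, ybar = 41/3 ≈ 13.666667
Sxy = sum((xi-xbar)(yi-ybar)) = 31
Sxx = sum((xi-xbar)^2) = 74
b = Sxy / Sxx = 31/74 ≈ 0.418919

0.4189


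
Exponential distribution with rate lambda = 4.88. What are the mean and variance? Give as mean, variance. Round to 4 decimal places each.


mean = 1/lam, var = 1/lam^2
mean = 1 / 4.88 = 25/122 ≈ 0.204918
lam^2 = 4.88^2 = 23.8144
var = 1 / 23.8144 ≈ 0.041991

0.2049, 0.0420


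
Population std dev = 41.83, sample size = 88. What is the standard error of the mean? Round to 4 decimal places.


SE = sigma / sqrt(n)
sqrt(88) ≈ 9.380832
SE = 41.83 / 9.380832 ≈ 4.459093

4.4591


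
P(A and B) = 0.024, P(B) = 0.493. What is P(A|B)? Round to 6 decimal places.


P(A|B) = P(A and B) / P(B) = 0.024 / 0.493 = 24/493 ≈ 0.04868154

0.048682


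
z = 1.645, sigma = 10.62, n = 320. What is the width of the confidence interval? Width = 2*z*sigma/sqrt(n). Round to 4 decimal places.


width = 2*z*sigma/sqrt(n)
2*z*sigma = 2 * 1.645 * 10.62 = 34.9398
sqrt(320) ≈ 17.888544
width = 34.9398 / 17.888544 ≈ 1.953194

1.9532


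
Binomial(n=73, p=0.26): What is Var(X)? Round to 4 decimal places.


Var = n*p*(1-p) = 73 * 0.26 * 0.74 = 14.0452

14.0452


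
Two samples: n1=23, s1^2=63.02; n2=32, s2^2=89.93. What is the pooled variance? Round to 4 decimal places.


sp^2 = ((n1-1)*s1^2 + (n2-1)*s2^2)/(n1+n2-2)
(n1-1)*s1^2 = 22 * 63.02 = 1386.44
(n2-1)*s2^2 = 31 * 89.93 = 2787.83
numerator = 1386.44 + 2787.83 = 4174.27
n1+n2-2 = 53
sp^2 = 4174.27 / 53 = 417427/5300 ≈ 78.759811

78.7598


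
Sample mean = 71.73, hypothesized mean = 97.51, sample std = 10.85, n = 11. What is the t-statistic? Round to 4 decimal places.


t = (xbar - mu0) / (s/sqrt(n))
xbar - mu0 = 71.73 - 97.51 = -25.78
sqrt(11) ≈ 3.31662479
s/sqrt(n) = 10.85 / 3.31662479 ≈ 3.27139809
t = -25.78 / 3.27139809 ≈ -7.880423

-7.8804


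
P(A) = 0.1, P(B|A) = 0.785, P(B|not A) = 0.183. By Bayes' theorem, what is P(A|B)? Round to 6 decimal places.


P(A|B) = P(B|A)*P(A) / P(B), P(B) = P(B|A)*P(A) + P(B|not A)*P(not A)
P(B|A)*P(A) = 0.785 * 0.1 = 0.0785
P(B|not A)*P(not A) = 0.183 * 0.9 = 0.1647
P(B) = 0.0785 + 0.1647 = 0.2432
P(A|B) = 0.0785 / 0.2432 = 785/2432 ≈ 0.32277961

0.322780
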